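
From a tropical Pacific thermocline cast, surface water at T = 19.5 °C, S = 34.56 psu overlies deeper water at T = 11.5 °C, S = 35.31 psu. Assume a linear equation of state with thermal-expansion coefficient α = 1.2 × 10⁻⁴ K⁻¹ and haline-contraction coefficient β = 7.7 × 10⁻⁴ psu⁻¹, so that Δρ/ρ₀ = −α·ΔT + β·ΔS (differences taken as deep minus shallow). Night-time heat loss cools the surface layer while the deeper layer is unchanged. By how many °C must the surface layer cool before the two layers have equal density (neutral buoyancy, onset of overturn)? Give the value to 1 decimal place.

12.8 °C

Neutral buoyancy requires Δρ = 0, i.e. −α(T_deep − T_surf′) + β(S_deep − S_surf) = 0.
T_surf′ = T_deep − (β/α)·ΔS = 11.5 − (7.7 × 10⁻⁴/1.2 × 10⁻⁴)·(+0.75) = 6.688 °C.
Cooling required: 19.5 − (6.688) = 12.812 °C.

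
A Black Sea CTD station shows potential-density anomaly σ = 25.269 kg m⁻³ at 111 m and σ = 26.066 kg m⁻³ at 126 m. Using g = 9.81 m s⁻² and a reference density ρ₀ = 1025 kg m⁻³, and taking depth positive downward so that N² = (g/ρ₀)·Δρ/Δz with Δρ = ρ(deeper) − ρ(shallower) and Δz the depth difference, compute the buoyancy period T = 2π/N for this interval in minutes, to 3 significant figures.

4.64 min

Δρ = 1026.066 − 1025.269 = 0.797 kg m⁻³ over Δz = 126 − 111 = 15 m.
N² = (9.81/1025) × (0.797/15) = 5.0852 × 10⁻⁴ s⁻².
N = √(5.0852 × 10⁻⁴) = 0.022550 rad s⁻¹, so T = 2π/N = 278.63 s = 4.6438 min ≈ 4.64 min.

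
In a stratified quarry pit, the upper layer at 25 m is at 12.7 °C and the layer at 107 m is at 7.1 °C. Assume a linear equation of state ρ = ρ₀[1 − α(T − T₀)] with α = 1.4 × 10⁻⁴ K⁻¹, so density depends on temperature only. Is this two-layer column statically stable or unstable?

ΔT = 7.1 − 12.7 = -5.6 K, so Δρ/ρ₀ = −αΔT = 7.84 × 10⁻⁴.
Δρ/ρ₀ > 0, so Δρ > 0: deeper water is denser → statically stable.

stable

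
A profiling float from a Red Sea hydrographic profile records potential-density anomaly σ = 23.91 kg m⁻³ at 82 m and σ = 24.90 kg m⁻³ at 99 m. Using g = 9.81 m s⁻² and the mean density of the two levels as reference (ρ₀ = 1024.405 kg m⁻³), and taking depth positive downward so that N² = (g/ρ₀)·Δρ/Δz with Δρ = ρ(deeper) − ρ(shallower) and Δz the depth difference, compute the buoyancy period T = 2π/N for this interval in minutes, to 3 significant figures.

Δρ = 1024.90 − 1023.91 = 0.99 kg m⁻³ over Δz = 99 − 82 = 17 m.
N² = (9.81/1024.405) × (0.99/17) = 5.5768 × 10⁻⁴ s⁻².
N = √(5.5768 × 10⁻⁴) = 0.023615 rad s⁻¹, so T = 2π/N = 266.07 s = 4.4345 min ≈ 4.43 min.

4.43 min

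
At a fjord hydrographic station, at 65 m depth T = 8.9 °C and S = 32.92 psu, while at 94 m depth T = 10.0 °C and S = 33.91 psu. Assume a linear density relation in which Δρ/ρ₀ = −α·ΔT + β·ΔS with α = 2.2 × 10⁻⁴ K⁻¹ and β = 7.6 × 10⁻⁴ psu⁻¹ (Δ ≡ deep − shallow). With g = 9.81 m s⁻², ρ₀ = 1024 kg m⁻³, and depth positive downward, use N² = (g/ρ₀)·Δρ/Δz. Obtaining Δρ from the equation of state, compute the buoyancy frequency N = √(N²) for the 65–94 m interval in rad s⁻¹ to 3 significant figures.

0.0131 rad s⁻¹

ΔT = +1.1 K, ΔS = +0.99 psu (deep − shallow).
Δρ/ρ₀ = −αΔT + βΔS = -2.42 × 10⁻⁴ + 7.524 × 10⁻⁴ = 5.104 × 10⁻⁴, so Δρ ≈ 0.5226 kg m⁻³.
N² = (g/ρ₀)·Δρ/Δz = g·(Δρ/ρ₀)/Δz = 9.81 × 5.104 × 10⁻⁴ / 29 = 1.7266 × 10⁻⁴ s⁻².
N = √(1.7266 × 10⁻⁴) = 0.013140 rad s⁻¹ ≈ 0.0131 rad s⁻¹.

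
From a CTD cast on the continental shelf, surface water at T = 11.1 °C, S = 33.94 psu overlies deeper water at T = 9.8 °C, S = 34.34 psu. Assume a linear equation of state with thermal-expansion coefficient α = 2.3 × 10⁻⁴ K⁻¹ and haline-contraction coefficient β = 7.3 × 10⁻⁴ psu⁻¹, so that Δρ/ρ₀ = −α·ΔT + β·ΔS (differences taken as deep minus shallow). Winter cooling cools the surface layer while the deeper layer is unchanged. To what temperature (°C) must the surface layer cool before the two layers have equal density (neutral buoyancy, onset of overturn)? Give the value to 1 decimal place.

8.5 °C

Neutral buoyancy requires Δρ = 0, i.e. −α(T_deep − T_surf′) + β(S_deep − S_surf) = 0.
T_surf′ = T_deep − (β/α)·ΔS = 9.8 − (7.3 × 10⁻⁴/2.3 × 10⁻⁴)·(+0.40) = 8.530 °C.
Cooling required: 11.1 − (8.530) = 2.570 °C.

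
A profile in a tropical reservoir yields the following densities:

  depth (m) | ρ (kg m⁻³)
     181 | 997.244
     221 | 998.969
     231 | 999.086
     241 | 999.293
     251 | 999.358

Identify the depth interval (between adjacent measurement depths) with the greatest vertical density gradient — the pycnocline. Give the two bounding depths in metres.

Compute the density gradient over each adjacent pair:
  181–221 m: Δρ/Δz = 1.725/40 = 0.043 kg m⁻⁴
  221–231 m: Δρ/Δz = 0.117/10 = 0.012 kg m⁻⁴
  231–241 m: Δρ/Δz = 0.207/10 = 0.021 kg m⁻⁴
  241–251 m: Δρ/Δz = 0.065/10 = 6.5 × 10⁻³ kg m⁻⁴
The largest gradient is in the 181–221 m interval — the pycnocline.

181–221 m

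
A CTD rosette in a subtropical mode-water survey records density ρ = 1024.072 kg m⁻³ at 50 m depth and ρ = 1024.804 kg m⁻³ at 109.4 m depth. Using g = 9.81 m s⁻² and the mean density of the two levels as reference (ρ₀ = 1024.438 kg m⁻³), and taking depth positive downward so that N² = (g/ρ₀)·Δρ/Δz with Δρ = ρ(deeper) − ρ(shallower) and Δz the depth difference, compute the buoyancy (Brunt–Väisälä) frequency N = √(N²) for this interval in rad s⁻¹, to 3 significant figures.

0.0109 rad s⁻¹

Δρ = 1024.804 − 1024.072 = 0.732 kg m⁻³ over Δz = 109.4 − 50 = 59.4 m.
N² = (9.81/1024.438) × (0.732/59.4) = 1.1801 × 10⁻⁴ s⁻².
N = √(1.1801 × 10⁻⁴) = 0.010863 rad s⁻¹ ≈ 0.0109 rad s⁻¹.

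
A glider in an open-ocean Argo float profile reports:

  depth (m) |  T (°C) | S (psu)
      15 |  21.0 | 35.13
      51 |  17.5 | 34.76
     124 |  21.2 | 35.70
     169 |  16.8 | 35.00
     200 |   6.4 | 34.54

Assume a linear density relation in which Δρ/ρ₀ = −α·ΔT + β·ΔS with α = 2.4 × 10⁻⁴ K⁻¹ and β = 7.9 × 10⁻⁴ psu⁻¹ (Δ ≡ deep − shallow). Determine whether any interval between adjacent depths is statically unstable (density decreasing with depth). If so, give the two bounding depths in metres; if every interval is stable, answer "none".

Evaluate Δρ/ρ₀ = −αΔT + βΔS across each adjacent pair:
  15–51 m: −αΔT+βΔS = −(2.4 × 10⁻⁴)(-3.5)+(7.9 × 10⁻⁴)(-0.37) = 5.5 × 10⁻⁴ → stable
  51–124 m: −αΔT+βΔS = −(2.4 × 10⁻⁴)(+3.7)+(7.9 × 10⁻⁴)(+0.94) = -1.5 × 10⁻⁴ → UNSTABLE
  124–169 m: −αΔT+βΔS = −(2.4 × 10⁻⁴)(-4.4)+(7.9 × 10⁻⁴)(-0.70) = 5.0 × 10⁻⁴ → stable
  169–200 m: −αΔT+βΔS = −(2.4 × 10⁻⁴)(-10.4)+(7.9 × 10⁻⁴)(-0.46) = 2.1 × 10⁻³ → stable
The 51–124 m interval has Δρ < 0: lighter water underlies denser water.

51–124 m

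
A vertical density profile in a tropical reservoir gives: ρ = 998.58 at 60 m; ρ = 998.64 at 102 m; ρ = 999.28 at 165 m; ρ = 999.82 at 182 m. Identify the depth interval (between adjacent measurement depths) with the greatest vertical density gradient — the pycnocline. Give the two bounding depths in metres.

165–182 m

Compute the density gradient over each adjacent pair:
  60–102 m: Δρ/Δz = 0.06/42 = 1.4 × 10⁻³ kg m⁻⁴
  102–165 m: Δρ/Δz = 0.64/63 = 0.010 kg m⁻⁴
  165–182 m: Δρ/Δz = 0.54/17 = 0.032 kg m⁻⁴
The largest gradient is in the 165–182 m interval — the pycnocline.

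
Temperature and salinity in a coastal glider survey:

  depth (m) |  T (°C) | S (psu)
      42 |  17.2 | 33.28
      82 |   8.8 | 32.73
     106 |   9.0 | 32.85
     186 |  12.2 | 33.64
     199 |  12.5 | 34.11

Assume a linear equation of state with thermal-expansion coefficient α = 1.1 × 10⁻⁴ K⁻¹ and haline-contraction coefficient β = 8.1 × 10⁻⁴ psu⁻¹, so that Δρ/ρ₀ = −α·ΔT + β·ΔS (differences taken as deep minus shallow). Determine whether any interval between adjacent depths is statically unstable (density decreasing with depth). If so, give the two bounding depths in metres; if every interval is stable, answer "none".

none

Evaluate Δρ/ρ₀ = −αΔT + βΔS across each adjacent pair:
  42–82 m: −αΔT+βΔS = −(1.1 × 10⁻⁴)(-8.4)+(8.1 × 10⁻⁴)(-0.55) = 4.8 × 10⁻⁴ → stable
  82–106 m: −αΔT+βΔS = −(1.1 × 10⁻⁴)(+0.2)+(8.1 × 10⁻⁴)(+0.12) = 7.5 × 10⁻⁵ → stable
  106–186 m: −αΔT+βΔS = −(1.1 × 10⁻⁴)(+3.2)+(8.1 × 10⁻⁴)(+0.79) = 2.9 × 10⁻⁴ → stable
  186–199 m: −αΔT+βΔS = −(1.1 × 10⁻⁴)(+0.3)+(8.1 × 10⁻⁴)(+0.47) = 3.5 × 10⁻⁴ → stable
Every interval has Δρ > 0: the column is stably stratified throughout.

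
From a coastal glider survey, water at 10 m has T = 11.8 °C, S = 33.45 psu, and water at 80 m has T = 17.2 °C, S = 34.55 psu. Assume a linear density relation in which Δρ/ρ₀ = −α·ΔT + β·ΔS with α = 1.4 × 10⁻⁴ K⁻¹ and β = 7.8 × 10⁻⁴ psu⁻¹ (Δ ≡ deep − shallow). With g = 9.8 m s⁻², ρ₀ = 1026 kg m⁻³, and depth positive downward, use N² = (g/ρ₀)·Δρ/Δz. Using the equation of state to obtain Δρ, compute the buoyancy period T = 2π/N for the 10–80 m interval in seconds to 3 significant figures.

1.66 × 10³ s

ΔT = +5.4 K, ΔS = +1.10 psu (deep − shallow).
Δρ/ρ₀ = −αΔT + βΔS = -7.56 × 10⁻⁴ + 8.58 × 10⁻⁴ = 1.02 × 10⁻⁴, so Δρ ≈ 0.1047 kg m⁻³.
N² = (g/ρ₀)·Δρ/Δz = g·(Δρ/ρ₀)/Δz = 9.8 × 1.02 × 10⁻⁴ / 70 = 1.4280 × 10⁻⁵ s⁻².
N = √(1.4280 × 10⁻⁵) = 3.7789 × 10⁻³ rad s⁻¹ → T = 2π/N = 1.6627 × 10³ s ≈ 1.66 × 10³ s.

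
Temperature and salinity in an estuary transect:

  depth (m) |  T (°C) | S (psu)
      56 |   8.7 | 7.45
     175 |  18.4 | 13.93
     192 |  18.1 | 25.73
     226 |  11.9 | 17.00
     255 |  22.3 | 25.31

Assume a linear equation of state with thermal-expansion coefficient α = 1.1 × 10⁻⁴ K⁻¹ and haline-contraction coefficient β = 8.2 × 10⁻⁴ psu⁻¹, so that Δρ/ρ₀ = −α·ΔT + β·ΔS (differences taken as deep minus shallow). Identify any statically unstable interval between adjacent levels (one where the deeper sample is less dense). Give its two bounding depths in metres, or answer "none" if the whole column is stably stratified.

192–226 m

Evaluate Δρ/ρ₀ = −αΔT + βΔS across each adjacent pair:
  56–175 m: −αΔT+βΔS = −(1.1 × 10⁻⁴)(+9.7)+(8.2 × 10⁻⁴)(+6.48) = 4.2 × 10⁻³ → stable
  175–192 m: −αΔT+βΔS = −(1.1 × 10⁻⁴)(-0.3)+(8.2 × 10⁻⁴)(+11.80) = 9.7 × 10⁻³ → stable
  192–226 m: −αΔT+βΔS = −(1.1 × 10⁻⁴)(-6.2)+(8.2 × 10⁻⁴)(-8.73) = -6.5 × 10⁻³ → UNSTABLE
  226–255 m: −αΔT+βΔS = −(1.1 × 10⁻⁴)(+10.4)+(8.2 × 10⁻⁴)(+8.31) = 5.7 × 10⁻³ → stable
The 192–226 m interval has Δρ < 0: lighter water underlies denser water.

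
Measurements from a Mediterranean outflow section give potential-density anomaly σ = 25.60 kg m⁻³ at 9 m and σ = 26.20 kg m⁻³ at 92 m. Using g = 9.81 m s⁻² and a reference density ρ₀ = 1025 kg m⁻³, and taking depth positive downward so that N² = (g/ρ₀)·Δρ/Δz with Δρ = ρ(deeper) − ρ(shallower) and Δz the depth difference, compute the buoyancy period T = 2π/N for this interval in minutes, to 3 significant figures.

Δρ = 1026.20 − 1025.60 = 0.60 kg m⁻³ over Δz = 92 − 9 = 83 m.
N² = (9.81/1025) × (0.60/83) = 6.9186 × 10⁻⁵ s⁻².
N = √(6.9186 × 10⁻⁵) = 8.3178 × 10⁻³ rad s⁻¹, so T = 2π/N = 755.39 s = 12.590 min ≈ 12.6 min.

12.6 min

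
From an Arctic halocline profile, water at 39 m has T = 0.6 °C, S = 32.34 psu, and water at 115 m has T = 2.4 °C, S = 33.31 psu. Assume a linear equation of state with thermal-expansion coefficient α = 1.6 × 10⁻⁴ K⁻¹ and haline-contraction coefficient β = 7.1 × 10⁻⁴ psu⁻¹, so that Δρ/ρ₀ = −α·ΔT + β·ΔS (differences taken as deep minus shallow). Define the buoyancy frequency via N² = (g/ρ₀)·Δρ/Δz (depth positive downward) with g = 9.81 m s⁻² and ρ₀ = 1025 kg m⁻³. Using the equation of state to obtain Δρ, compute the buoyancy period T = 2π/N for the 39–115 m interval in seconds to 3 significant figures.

ΔT = +1.8 K, ΔS = +0.97 psu (deep − shallow).
Δρ/ρ₀ = −αΔT + βΔS = -2.88 × 10⁻⁴ + 6.887 × 10⁻⁴ = 4.007 × 10⁻⁴, so Δρ ≈ 0.4107 kg m⁻³.
N² = (g/ρ₀)·Δρ/Δz = g·(Δρ/ρ₀)/Δz = 9.81 × 4.007 × 10⁻⁴ / 76 = 5.1722 × 10⁻⁵ s⁻².
N = √(5.1722 × 10⁻⁵) = 7.1918 × 10⁻³ rad s⁻¹ → T = 2π/N = 873.66 s ≈ 874 s.

874 s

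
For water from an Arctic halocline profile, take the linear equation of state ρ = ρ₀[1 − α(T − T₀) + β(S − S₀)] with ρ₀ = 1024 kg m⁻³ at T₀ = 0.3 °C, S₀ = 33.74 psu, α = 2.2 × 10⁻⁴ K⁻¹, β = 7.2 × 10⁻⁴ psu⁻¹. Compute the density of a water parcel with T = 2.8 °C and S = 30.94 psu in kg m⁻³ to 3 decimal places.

1021.372 kg m⁻³

T − T₀ = +2.5 K, S − S₀ = -2.80 psu.
Bracket = 1 − α·(+2.5) + β·(-2.80) = 1 + (-2.566 × 10⁻³) = 0.9974340.
ρ = 1024 × 0.9974340 = 1021.372 kg m⁻³.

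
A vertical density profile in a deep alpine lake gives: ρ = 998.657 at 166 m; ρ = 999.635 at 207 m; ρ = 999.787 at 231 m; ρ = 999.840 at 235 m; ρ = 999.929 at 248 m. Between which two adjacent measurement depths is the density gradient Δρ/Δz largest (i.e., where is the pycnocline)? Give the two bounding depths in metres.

166–207 m

Compute the density gradient over each adjacent pair:
  166–207 m: Δρ/Δz = 0.978/41 = 0.024 kg m⁻⁴
  207–231 m: Δρ/Δz = 0.152/24 = 6.3 × 10⁻³ kg m⁻⁴
  231–235 m: Δρ/Δz = 0.053/4 = 0.013 kg m⁻⁴
  235–248 m: Δρ/Δz = 0.089/13 = 6.8 × 10⁻³ kg m⁻⁴
The largest gradient is in the 166–207 m interval — the pycnocline.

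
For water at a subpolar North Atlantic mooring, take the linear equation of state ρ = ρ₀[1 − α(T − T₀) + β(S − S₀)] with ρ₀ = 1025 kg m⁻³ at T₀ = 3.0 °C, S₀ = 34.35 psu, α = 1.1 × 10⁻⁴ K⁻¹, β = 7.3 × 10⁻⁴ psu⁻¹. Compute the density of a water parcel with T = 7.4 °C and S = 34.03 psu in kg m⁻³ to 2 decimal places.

1024.26 kg m⁻³

T − T₀ = +4.4 K, S − S₀ = -0.32 psu.
Bracket = 1 − α·(+4.4) + β·(-0.32) = 1 + (-7.176 × 10⁻⁴) = 0.9992824.
ρ = 1025 × 0.9992824 = 1024.26 kg m⁻³.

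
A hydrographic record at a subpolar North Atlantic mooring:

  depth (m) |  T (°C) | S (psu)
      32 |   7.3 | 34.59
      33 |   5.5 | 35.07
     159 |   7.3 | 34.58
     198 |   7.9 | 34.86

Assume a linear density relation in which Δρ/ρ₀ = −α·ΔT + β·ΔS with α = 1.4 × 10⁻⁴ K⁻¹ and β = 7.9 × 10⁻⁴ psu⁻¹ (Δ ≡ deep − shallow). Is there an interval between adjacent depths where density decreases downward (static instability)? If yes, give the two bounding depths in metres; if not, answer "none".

33–159 m

Evaluate Δρ/ρ₀ = −αΔT + βΔS across each adjacent pair:
  32–33 m: −αΔT+βΔS = −(1.4 × 10⁻⁴)(-1.8)+(7.9 × 10⁻⁴)(+0.48) = 6.3 × 10⁻⁴ → stable
  33–159 m: −αΔT+βΔS = −(1.4 × 10⁻⁴)(+1.8)+(7.9 × 10⁻⁴)(-0.49) = -6.4 × 10⁻⁴ → UNSTABLE
  159–198 m: −αΔT+βΔS = −(1.4 × 10⁻⁴)(+0.6)+(7.9 × 10⁻⁴)(+0.28) = 1.4 × 10⁻⁴ → stable
The 33–159 m interval has Δρ < 0: lighter water underlies denser water.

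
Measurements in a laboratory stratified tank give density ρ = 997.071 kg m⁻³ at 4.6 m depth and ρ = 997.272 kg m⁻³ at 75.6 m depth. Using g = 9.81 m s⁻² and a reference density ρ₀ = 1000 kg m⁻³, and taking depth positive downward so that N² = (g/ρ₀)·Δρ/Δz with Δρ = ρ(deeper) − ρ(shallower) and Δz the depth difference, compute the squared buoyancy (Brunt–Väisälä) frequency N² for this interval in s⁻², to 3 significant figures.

2.78 × 10⁻⁵ s⁻²

Δρ = 997.272 − 997.071 = 0.201 kg m⁻³ over Δz = 75.6 − 4.6 = 71 m.
N² = (9.81/1000) × (0.201/71) = 2.7772 × 10⁻⁵ s⁻² ≈ 2.78 × 10⁻⁵ s⁻².
N² > 0, so the interval is statically stable.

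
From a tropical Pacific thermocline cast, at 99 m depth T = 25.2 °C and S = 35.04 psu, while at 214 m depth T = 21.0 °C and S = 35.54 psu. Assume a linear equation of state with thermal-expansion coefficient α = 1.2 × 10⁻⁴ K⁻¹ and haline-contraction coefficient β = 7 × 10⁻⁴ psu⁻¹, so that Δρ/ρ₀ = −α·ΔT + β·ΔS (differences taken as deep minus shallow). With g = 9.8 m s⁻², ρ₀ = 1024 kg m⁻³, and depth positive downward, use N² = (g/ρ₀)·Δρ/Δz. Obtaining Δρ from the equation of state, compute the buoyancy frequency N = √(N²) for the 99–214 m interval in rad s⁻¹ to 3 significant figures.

ΔT = -4.2 K, ΔS = +0.50 psu (deep − shallow).
Δρ/ρ₀ = −αΔT + βΔS = 5.04 × 10⁻⁴ + 3.50 × 10⁻⁴ = 8.54 × 10⁻⁴, so Δρ ≈ 0.8745 kg m⁻³.
N² = (g/ρ₀)·Δρ/Δz = g·(Δρ/ρ₀)/Δz = 9.8 × 8.54 × 10⁻⁴ / 115 = 7.2776 × 10⁻⁵ s⁻².
N = √(7.2776 × 10⁻⁵) = 8.5309 × 10⁻³ rad s⁻¹ ≈ 8.53 × 10⁻³ rad s⁻¹.

8.53 × 10⁻³ rad s⁻¹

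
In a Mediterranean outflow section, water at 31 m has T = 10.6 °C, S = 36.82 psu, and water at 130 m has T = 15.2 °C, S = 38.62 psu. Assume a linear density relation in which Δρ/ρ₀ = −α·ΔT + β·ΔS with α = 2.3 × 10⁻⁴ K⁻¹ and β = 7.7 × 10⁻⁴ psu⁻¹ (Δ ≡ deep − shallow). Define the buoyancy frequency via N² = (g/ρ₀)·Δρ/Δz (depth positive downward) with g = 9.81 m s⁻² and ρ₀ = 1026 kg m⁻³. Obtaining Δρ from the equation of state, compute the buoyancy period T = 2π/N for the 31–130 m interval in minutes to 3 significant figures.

ΔT = +4.6 K, ΔS = +1.80 psu (deep − shallow).
Δρ/ρ₀ = −αΔT + βΔS = -1.058 × 10⁻³ + 1.386 × 10⁻³ = 3.28 × 10⁻⁴, so Δρ ≈ 0.3365 kg m⁻³.
N² = (g/ρ₀)·Δρ/Δz = g·(Δρ/ρ₀)/Δz = 9.81 × 3.28 × 10⁻⁴ / 99 = 3.2502 × 10⁻⁵ s⁻².
N = √(3.2502 × 10⁻⁵) = 5.7011 × 10⁻³ rad s⁻¹ → T = 2π/N = 1.1021 × 10³ s = 18.368 min ≈ 18.4 min.

18.4 min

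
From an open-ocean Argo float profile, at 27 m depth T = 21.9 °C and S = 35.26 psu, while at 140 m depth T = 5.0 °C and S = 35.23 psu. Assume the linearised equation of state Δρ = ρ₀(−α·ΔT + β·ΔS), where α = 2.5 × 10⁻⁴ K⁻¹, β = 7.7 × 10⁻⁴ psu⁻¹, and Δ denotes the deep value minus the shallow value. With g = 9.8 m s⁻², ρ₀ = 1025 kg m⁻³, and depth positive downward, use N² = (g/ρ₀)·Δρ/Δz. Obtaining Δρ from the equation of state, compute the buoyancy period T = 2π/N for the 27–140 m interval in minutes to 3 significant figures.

5.49 min

ΔT = -16.9 K, ΔS = -0.03 psu (deep − shallow).
Δρ/ρ₀ = −αΔT + βΔS = 4.225 × 10⁻³ − 2.31 × 10⁻⁵ = 4.2019 × 10⁻³, so Δρ ≈ 4.307 kg m⁻³.
N² = (g/ρ₀)·Δρ/Δz = g·(Δρ/ρ₀)/Δz = 9.8 × 4.2019 × 10⁻³ / 113 = 3.6441 × 10⁻⁴ s⁻².
N = √(3.6441 × 10⁻⁴) = 0.019090 rad s⁻¹ → T = 2π/N = 329.13 s = 5.4855 min ≈ 5.49 min.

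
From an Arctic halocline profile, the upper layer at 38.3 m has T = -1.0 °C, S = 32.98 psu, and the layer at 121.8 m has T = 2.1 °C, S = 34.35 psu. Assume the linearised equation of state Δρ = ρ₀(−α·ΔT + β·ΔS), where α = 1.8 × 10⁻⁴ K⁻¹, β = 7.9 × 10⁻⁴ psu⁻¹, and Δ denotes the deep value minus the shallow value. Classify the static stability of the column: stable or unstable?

ΔT = 2.1 − -1.0 = +3.1 K and ΔS = 34.35 − 32.98 = +1.37 psu (deep − shallow).
−αΔT = -5.58 × 10⁻⁴; βΔS = 1.0823 × 10⁻³; sum Δρ/ρ₀ = 5.243 × 10⁻⁴.
Δρ/ρ₀ > 0, so Δρ > 0: deeper water is denser → statically stable.

stable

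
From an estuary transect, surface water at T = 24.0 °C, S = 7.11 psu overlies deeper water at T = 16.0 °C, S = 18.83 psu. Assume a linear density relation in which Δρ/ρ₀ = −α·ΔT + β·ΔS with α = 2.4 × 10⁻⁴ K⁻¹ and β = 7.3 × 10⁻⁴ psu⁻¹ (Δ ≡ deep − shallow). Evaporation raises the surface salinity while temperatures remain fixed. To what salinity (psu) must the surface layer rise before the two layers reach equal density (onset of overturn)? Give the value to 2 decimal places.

Neutral buoyancy requires −α(T_deep − T_surf) + β(S_deep − S_surf′) = 0.
S_surf′ = S_deep − (α/β)·ΔT = 18.83 − (2.4 × 10⁻⁴/7.3 × 10⁻⁴)·(-8.0) = 21.4601 psu.
Increase required: 21.4601 − 7.11 = 14.3501 psu.

21.46 psu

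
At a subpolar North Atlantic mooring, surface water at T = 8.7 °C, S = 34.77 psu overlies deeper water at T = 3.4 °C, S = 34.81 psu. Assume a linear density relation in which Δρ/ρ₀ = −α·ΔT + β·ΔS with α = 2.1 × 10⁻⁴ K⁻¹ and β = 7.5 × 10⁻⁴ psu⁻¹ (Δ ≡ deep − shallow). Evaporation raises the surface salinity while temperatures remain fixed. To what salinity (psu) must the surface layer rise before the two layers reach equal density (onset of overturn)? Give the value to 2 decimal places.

36.29 psu

Neutral buoyancy requires −α(T_deep − T_surf) + β(S_deep − S_surf′) = 0.
S_surf′ = S_deep − (α/β)·ΔT = 34.81 − (2.1 × 10⁻⁴/7.5 × 10⁻⁴)·(-5.3) = 36.2940 psu.
Increase required: 36.2940 − 34.77 = 1.5240 psu.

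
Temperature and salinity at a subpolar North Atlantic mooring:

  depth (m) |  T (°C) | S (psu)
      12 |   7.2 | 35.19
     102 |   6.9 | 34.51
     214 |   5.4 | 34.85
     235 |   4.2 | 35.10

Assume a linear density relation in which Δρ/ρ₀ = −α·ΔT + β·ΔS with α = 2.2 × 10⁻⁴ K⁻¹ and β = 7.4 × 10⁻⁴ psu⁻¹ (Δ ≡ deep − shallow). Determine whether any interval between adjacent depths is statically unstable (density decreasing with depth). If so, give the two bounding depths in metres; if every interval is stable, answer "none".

Evaluate Δρ/ρ₀ = −αΔT + βΔS across each adjacent pair:
  12–102 m: −αΔT+βΔS = −(2.2 × 10⁻⁴)(-0.3)+(7.4 × 10⁻⁴)(-0.68) = -4.4 × 10⁻⁴ → UNSTABLE
  102–214 m: −αΔT+βΔS = −(2.2 × 10⁻⁴)(-1.5)+(7.4 × 10⁻⁴)(+0.34) = 5.8 × 10⁻⁴ → stable
  214–235 m: −αΔT+βΔS = −(2.2 × 10⁻⁴)(-1.2)+(7.4 × 10⁻⁴)(+0.25) = 4.5 × 10⁻⁴ → stable
The 12–102 m interval has Δρ < 0: lighter water underlies denser water.

12–102 m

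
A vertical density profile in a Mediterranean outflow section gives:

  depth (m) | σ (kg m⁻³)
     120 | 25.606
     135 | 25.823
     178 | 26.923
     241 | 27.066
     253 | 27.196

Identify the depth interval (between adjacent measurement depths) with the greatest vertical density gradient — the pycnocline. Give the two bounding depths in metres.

Compute the density gradient over each adjacent pair:
  120–135 m: Δρ/Δz = 0.217/15 = 0.014 kg m⁻⁴
  135–178 m: Δρ/Δz = 1.100/43 = 0.026 kg m⁻⁴
  178–241 m: Δρ/Δz = 0.143/63 = 2.3 × 10⁻³ kg m⁻⁴
  241–253 m: Δρ/Δz = 0.130/12 = 0.011 kg m⁻⁴
The largest gradient is in the 135–178 m interval — the pycnocline.

135–178 m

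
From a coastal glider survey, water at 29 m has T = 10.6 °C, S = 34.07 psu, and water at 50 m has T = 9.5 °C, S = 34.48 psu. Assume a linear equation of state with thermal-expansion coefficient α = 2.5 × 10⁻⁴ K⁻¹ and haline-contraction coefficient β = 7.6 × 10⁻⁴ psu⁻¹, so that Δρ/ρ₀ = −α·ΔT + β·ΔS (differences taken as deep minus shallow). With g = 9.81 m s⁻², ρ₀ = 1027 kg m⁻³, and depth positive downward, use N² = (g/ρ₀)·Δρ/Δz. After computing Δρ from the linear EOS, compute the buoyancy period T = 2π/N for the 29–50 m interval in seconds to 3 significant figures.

380 s

ΔT = -1.1 K, ΔS = +0.41 psu (deep − shallow).
Δρ/ρ₀ = −αΔT + βΔS = 2.75 × 10⁻⁴ + 3.116 × 10⁻⁴ = 5.866 × 10⁻⁴, so Δρ ≈ 0.6024 kg m⁻³.
N² = (g/ρ₀)·Δρ/Δz = g·(Δρ/ρ₀)/Δz = 9.81 × 5.866 × 10⁻⁴ / 21 = 2.7403 × 10⁻⁴ s⁻².
N = √(2.7403 × 10⁻⁴) = 0.016554 rad s⁻¹ → T = 2π/N = 379.56 s ≈ 380 s.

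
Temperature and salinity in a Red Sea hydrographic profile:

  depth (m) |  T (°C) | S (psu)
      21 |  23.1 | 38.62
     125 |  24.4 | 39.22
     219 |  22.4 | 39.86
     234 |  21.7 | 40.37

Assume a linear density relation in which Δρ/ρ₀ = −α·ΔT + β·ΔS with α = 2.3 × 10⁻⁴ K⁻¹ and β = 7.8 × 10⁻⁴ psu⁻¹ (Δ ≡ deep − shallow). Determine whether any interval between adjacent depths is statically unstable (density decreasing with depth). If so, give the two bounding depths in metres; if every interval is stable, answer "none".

none

Evaluate Δρ/ρ₀ = −αΔT + βΔS across each adjacent pair:
  21–125 m: −αΔT+βΔS = −(2.3 × 10⁻⁴)(+1.3)+(7.8 × 10⁻⁴)(+0.60) = 1.7 × 10⁻⁴ → stable
  125–219 m: −αΔT+βΔS = −(2.3 × 10⁻⁴)(-2.0)+(7.8 × 10⁻⁴)(+0.64) = 9.6 × 10⁻⁴ → stable
  219–234 m: −αΔT+βΔS = −(2.3 × 10⁻⁴)(-0.7)+(7.8 × 10⁻⁴)(+0.51) = 5.6 × 10⁻⁴ → stable
Every interval has Δρ > 0: the column is stably stratified throughout.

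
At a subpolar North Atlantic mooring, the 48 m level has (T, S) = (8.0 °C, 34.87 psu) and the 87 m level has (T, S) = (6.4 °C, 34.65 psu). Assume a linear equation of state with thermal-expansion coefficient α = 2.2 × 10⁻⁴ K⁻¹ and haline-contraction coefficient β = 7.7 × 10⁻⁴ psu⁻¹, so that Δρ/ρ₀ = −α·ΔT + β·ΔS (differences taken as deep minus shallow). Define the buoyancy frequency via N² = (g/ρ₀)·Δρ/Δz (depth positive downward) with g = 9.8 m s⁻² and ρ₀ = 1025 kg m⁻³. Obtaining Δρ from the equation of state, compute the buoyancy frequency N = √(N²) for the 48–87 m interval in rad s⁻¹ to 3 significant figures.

ΔT = -1.6 K, ΔS = -0.22 psu (deep − shallow).
Δρ/ρ₀ = −αΔT + βΔS = 3.52 × 10⁻⁴ − 1.694 × 10⁻⁴ = 1.826 × 10⁻⁴, so Δρ ≈ 0.1872 kg m⁻³.
N² = (g/ρ₀)·Δρ/Δz = g·(Δρ/ρ₀)/Δz = 9.8 × 1.826 × 10⁻⁴ / 39 = 4.5884 × 10⁻⁵ s⁻².
N = √(4.5884 × 10⁻⁵) = 6.7738 × 10⁻³ rad s⁻¹ ≈ 6.77 × 10⁻³ rad s⁻¹.

6.77 × 10⁻³ rad s⁻¹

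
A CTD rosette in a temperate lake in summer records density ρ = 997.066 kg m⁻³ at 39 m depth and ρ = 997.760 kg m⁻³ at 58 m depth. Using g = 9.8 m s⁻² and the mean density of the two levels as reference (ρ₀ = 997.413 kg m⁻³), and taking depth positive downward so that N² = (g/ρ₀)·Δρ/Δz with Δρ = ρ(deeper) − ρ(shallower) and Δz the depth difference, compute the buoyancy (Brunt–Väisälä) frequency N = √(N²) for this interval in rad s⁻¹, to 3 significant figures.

0.0189 rad s⁻¹

Δρ = 997.760 − 997.066 = 0.694 kg m⁻³ over Δz = 58 − 39 = 19 m.
N² = (9.8/997.413) × (0.694/19) = 3.5889 × 10⁻⁴ s⁻².
N = √(3.5889 × 10⁻⁴) = 0.018944 rad s⁻¹ ≈ 0.0189 rad s⁻¹.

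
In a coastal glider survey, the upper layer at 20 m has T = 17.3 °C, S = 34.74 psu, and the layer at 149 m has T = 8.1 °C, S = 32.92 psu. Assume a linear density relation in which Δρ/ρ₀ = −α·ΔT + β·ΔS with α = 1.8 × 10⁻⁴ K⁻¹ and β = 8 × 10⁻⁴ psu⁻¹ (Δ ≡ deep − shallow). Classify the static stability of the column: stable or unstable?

stable

ΔT = 8.1 − 17.3 = -9.2 K and ΔS = 32.92 − 34.74 = -1.82 psu (deep − shallow).
−αΔT = 1.656 × 10⁻³; βΔS = -1.456 × 10⁻³; sum Δρ/ρ₀ = 2.00 × 10⁻⁴.
Δρ/ρ₀ > 0, so Δρ > 0: deeper water is denser → statically stable.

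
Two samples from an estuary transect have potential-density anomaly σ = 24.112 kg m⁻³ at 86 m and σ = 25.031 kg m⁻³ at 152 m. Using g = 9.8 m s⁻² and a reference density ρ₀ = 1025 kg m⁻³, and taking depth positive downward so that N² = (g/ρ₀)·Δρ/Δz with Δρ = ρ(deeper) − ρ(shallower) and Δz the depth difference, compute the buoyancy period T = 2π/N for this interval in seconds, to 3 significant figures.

545 s

Δρ = 1025.031 − 1024.112 = 0.919 kg m⁻³ over Δz = 152 − 86 = 66 m.
N² = (9.8/1025) × (0.919/66) = 1.3313 × 10⁻⁴ s⁻².
N = √(1.3313 × 10⁻⁴) = 0.011538 rad s⁻¹, so T = 2π/N = 544.56 s ≈ 545 s.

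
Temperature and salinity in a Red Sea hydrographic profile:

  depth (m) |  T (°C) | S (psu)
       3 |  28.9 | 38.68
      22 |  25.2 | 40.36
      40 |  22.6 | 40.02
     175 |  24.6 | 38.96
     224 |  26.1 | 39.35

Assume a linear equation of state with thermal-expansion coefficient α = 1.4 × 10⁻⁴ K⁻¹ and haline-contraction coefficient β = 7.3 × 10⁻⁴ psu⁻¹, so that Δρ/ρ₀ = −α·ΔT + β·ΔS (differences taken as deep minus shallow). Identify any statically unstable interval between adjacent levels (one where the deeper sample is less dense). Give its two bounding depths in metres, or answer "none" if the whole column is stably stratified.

40–175 m

Evaluate Δρ/ρ₀ = −αΔT + βΔS across each adjacent pair:
  3–22 m: −αΔT+βΔS = −(1.4 × 10⁻⁴)(-3.7)+(7.3 × 10⁻⁴)(+1.68) = 1.7 × 10⁻³ → stable
  22–40 m: −αΔT+βΔS = −(1.4 × 10⁻⁴)(-2.6)+(7.3 × 10⁻⁴)(-0.34) = 1.2 × 10⁻⁴ → stable
  40–175 m: −αΔT+βΔS = −(1.4 × 10⁻⁴)(+2.0)+(7.3 × 10⁻⁴)(-1.06) = -1.1 × 10⁻³ → UNSTABLE
  175–224 m: −αΔT+βΔS = −(1.4 × 10⁻⁴)(+1.5)+(7.3 × 10⁻⁴)(+0.39) = 7.5 × 10⁻⁵ → stable
The 40–175 m interval has Δρ < 0: lighter water underlies denser water.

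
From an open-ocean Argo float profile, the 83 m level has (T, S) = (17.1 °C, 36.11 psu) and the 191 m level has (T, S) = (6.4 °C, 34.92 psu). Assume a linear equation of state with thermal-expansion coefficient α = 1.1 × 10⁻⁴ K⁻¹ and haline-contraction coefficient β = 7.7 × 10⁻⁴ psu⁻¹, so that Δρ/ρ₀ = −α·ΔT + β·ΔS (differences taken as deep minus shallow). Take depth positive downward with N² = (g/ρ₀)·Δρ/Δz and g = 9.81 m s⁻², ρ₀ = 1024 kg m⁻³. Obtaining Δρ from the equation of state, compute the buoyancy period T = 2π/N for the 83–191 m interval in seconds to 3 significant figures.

1.29 × 10³ s

ΔT = -10.7 K, ΔS = -1.19 psu (deep − shallow).
Δρ/ρ₀ = −αΔT + βΔS = 1.177 × 10⁻³ − 9.163 × 10⁻⁴ = 2.607 × 10⁻⁴, so Δρ ≈ 0.2670 kg m⁻³.
N² = (g/ρ₀)·Δρ/Δz = g·(Δρ/ρ₀)/Δz = 9.81 × 2.607 × 10⁻⁴ / 108 = 2.3680 × 10⁻⁵ s⁻².
N = √(2.3680 × 10⁻⁵) = 4.8662 × 10⁻³ rad s⁻¹ → T = 2π/N = 1.2912 × 10³ s ≈ 1.29 × 10³ s.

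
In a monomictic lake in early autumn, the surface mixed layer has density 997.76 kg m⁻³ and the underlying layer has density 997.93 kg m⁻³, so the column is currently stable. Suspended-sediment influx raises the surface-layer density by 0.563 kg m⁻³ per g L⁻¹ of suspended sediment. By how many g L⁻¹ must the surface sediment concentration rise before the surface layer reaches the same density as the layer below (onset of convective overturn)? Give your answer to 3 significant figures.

0.302 g L⁻¹

Density deficit of the surface layer: 997.93 − 997.76 = 0.17 kg m⁻³.
Required change = 0.17 / 0.563 = 0.302 g L⁻¹.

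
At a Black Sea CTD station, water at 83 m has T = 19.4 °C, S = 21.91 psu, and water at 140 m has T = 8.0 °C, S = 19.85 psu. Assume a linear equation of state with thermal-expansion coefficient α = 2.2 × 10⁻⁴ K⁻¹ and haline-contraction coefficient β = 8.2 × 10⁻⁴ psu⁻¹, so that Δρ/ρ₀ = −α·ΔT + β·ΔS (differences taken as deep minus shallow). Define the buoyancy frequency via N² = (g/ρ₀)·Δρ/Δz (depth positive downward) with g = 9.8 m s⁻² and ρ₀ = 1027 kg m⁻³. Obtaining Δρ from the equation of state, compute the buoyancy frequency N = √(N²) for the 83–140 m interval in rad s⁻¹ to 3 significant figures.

0.0119 rad s⁻¹

ΔT = -11.4 K, ΔS = -2.06 psu (deep − shallow).
Δρ/ρ₀ = −αΔT + βΔS = 2.508 × 10⁻³ − 1.6892 × 10⁻³ = 8.188 × 10⁻⁴, so Δρ ≈ 0.8409 kg m⁻³.
N² = (g/ρ₀)·Δρ/Δz = g·(Δρ/ρ₀)/Δz = 9.8 × 8.188 × 10⁻⁴ / 57 = 1.4078 × 10⁻⁴ s⁻².
N = √(1.4078 × 10⁻⁴) = 0.011865 rad s⁻¹ ≈ 0.0119 rad s⁻¹.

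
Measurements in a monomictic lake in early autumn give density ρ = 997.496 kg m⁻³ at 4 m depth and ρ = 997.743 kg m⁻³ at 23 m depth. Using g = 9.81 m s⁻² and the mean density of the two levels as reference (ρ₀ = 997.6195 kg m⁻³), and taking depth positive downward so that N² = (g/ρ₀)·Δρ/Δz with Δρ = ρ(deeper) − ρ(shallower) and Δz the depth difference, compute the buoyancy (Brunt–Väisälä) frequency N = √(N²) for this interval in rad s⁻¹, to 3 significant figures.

Δρ = 997.743 − 997.496 = 0.247 kg m⁻³ over Δz = 23 − 4 = 19 m.
N² = (9.81/997.6195) × (0.247/19) = 1.2783 × 10⁻⁴ s⁻².
N = √(1.2783 × 10⁻⁴) = 0.011306 rad s⁻¹ ≈ 0.0113 rad s⁻¹.
Since Δρ > 0 the layer is stably stratified.

0.0113 rad s⁻¹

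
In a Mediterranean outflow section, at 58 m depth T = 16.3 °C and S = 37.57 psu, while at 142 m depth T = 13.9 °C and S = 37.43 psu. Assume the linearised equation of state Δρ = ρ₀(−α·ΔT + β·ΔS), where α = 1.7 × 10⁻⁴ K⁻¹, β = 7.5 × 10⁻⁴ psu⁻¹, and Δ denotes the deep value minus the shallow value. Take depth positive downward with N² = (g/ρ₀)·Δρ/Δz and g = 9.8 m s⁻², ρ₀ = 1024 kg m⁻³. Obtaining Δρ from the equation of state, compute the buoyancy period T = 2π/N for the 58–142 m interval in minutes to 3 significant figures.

ΔT = -2.4 K, ΔS = -0.14 psu (deep − shallow).
Δρ/ρ₀ = −αΔT + βΔS = 4.08 × 10⁻⁴ − 1.05 × 10⁻⁴ = 3.03 × 10⁻⁴, so Δρ ≈ 0.3103 kg m⁻³.
N² = (g/ρ₀)·Δρ/Δz = g·(Δρ/ρ₀)/Δz = 9.8 × 3.03 × 10⁻⁴ / 84 = 3.5350 × 10⁻⁵ s⁻².
N = √(3.5350 × 10⁻⁵) = 5.9456 × 10⁻³ rad s⁻¹ → T = 2π/N = 1.0568 × 10³ s = 17.613 min ≈ 17.6 min.

17.6 min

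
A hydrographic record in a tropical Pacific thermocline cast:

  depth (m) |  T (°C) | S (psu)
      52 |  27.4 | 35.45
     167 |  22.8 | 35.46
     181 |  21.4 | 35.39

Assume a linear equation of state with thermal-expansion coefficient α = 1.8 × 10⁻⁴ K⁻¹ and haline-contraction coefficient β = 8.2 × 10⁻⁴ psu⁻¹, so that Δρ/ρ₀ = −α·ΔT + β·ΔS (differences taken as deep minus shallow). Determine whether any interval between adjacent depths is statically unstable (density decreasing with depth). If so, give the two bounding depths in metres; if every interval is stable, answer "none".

Evaluate Δρ/ρ₀ = −αΔT + βΔS across each adjacent pair:
  52–167 m: −αΔT+βΔS = −(1.8 × 10⁻⁴)(-4.6)+(8.2 × 10⁻⁴)(+0.01) = 8.4 × 10⁻⁴ → stable
  167–181 m: −αΔT+βΔS = −(1.8 × 10⁻⁴)(-1.4)+(8.2 × 10⁻⁴)(-0.07) = 1.9 × 10⁻⁴ → stable
Every interval has Δρ > 0: the column is stably stratified throughout.

none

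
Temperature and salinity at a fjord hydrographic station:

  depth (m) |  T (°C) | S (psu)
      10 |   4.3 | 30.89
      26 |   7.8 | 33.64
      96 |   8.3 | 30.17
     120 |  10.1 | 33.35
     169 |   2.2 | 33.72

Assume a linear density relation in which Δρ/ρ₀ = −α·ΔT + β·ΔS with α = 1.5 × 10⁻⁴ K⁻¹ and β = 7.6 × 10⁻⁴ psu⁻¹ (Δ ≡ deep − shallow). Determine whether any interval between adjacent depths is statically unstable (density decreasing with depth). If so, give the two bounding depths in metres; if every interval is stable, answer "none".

Evaluate Δρ/ρ₀ = −αΔT + βΔS across each adjacent pair:
  10–26 m: −αΔT+βΔS = −(1.5 × 10⁻⁴)(+3.5)+(7.6 × 10⁻⁴)(+2.75) = 1.6 × 10⁻³ → stable
  26–96 m: −αΔT+βΔS = −(1.5 × 10⁻⁴)(+0.5)+(7.6 × 10⁻⁴)(-3.47) = -2.7 × 10⁻³ → UNSTABLE
  96–120 m: −αΔT+βΔS = −(1.5 × 10⁻⁴)(+1.8)+(7.6 × 10⁻⁴)(+3.18) = 2.1 × 10⁻³ → stable
  120–169 m: −αΔT+βΔS = −(1.5 × 10⁻⁴)(-7.9)+(7.6 × 10⁻⁴)(+0.37) = 1.5 × 10⁻³ → stable
The 26–96 m interval has Δρ < 0: lighter water underlies denser water.

26–96 m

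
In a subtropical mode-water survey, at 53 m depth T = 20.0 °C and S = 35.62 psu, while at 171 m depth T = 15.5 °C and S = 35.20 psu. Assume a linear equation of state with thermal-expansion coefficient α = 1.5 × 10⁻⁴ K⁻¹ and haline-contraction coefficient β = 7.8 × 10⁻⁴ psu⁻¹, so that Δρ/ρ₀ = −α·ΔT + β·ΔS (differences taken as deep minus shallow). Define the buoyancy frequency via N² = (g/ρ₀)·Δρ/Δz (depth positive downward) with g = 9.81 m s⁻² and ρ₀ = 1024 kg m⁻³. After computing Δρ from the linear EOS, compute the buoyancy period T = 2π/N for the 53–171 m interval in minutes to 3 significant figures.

19.5 min

ΔT = -4.5 K, ΔS = -0.42 psu (deep − shallow).
Δρ/ρ₀ = −αΔT + βΔS = 6.75 × 10⁻⁴ − 3.276 × 10⁻⁴ = 3.474 × 10⁻⁴, so Δρ ≈ 0.3557 kg m⁻³.
N² = (g/ρ₀)·Δρ/Δz = g·(Δρ/ρ₀)/Δz = 9.81 × 3.474 × 10⁻⁴ / 118 = 2.8881 × 10⁻⁵ s⁻².
N = √(2.8881 × 10⁻⁵) = 5.3741 × 10⁻³ rad s⁻¹ → T = 2π/N = 1.1692 × 10³ s = 19.487 min ≈ 19.5 min.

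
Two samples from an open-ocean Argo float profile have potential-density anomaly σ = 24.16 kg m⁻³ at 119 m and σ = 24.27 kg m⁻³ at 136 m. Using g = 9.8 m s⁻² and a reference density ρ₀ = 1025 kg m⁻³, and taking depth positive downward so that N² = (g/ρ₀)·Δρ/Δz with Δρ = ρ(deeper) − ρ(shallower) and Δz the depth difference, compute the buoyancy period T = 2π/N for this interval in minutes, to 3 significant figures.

13.3 min

Δρ = 1024.27 − 1024.16 = 0.11 kg m⁻³ over Δz = 136 − 119 = 17 m.
N² = (9.8/1025) × (0.11/17) = 6.1865 × 10⁻⁵ s⁻².
N = √(6.1865 × 10⁻⁵) = 7.8654 × 10⁻³ rad s⁻¹, so T = 2π/N = 798.84 s = 13.314 min ≈ 13.3 min.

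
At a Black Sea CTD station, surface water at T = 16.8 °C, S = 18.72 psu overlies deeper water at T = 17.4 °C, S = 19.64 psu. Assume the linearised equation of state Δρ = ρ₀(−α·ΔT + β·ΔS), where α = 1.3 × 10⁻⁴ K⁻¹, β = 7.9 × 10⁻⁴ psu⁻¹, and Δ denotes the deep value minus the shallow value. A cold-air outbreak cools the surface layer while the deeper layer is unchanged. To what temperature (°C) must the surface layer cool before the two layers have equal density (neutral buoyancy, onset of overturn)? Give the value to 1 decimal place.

Neutral buoyancy requires Δρ = 0, i.e. −α(T_deep − T_surf′) + β(S_deep − S_surf) = 0.
T_surf′ = T_deep − (β/α)·ΔS = 17.4 − (7.9 × 10⁻⁴/1.3 × 10⁻⁴)·(+0.92) = 11.809 °C.
Cooling required: 16.8 − (11.809) = 4.991 °C.

11.8 °C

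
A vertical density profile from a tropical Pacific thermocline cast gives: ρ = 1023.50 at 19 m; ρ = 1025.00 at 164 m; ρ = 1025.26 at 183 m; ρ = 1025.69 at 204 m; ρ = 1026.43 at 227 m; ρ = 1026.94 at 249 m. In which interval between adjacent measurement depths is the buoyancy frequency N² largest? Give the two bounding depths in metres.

204–227 m

Compute the density gradient over each adjacent pair:
  19–164 m: Δρ/Δz = 1.50/145 = 0.010 kg m⁻⁴
  164–183 m: Δρ/Δz = 0.26/19 = 0.014 kg m⁻⁴
  183–204 m: Δρ/Δz = 0.43/21 = 0.020 kg m⁻⁴
  204–227 m: Δρ/Δz = 0.74/23 = 0.032 kg m⁻⁴
  227–249 m: Δρ/Δz = 0.51/22 = 0.023 kg m⁻⁴
The largest gradient is in the 204–227 m interval — the pycnocline.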